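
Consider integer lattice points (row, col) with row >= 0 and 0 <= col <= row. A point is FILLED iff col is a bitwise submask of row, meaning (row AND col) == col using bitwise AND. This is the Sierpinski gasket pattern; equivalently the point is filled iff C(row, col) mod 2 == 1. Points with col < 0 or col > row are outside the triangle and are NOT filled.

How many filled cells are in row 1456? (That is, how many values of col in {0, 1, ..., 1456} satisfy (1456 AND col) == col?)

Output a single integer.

Answer: 32

Derivation:
1456 in binary = 10110110000
popcount(1456) = number of 1-bits in 10110110000 = 5
A col c satisfies (1456 AND c) == c iff every set bit of c is also set in 1456; each of the 5 set bits of 1456 can independently be on or off in c.
count = 2^5 = 32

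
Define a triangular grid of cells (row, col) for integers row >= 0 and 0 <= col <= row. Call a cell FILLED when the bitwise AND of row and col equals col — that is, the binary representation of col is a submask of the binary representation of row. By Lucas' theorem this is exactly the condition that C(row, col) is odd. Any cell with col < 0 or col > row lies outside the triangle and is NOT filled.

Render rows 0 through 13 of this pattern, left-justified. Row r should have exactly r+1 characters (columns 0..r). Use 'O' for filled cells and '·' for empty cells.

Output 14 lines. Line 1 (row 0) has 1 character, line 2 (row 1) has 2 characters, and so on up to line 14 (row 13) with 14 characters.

r0=0: O
r1=1: OO
r2=10: O·O
r3=11: OOOO
r4=100: O···O
r5=101: OO··OO
r6=110: O·O·O·O
r7=111: OOOOOOOO
r8=1000: O·······O
r9=1001: OO······OO
r10=1010: O·O·····O·O
r11=1011: OOOO····OOOO
r12=1100: O···O···O···O
r13=1101: OO··OO··OO··OO

Answer: O
OO
O·O
OOOO
O···O
OO··OO
O·O·O·O
OOOOOOOO
O·······O
OO······OO
O·O·····O·O
OOOO····OOOO
O···O···O···O
OO··OO··OO··OO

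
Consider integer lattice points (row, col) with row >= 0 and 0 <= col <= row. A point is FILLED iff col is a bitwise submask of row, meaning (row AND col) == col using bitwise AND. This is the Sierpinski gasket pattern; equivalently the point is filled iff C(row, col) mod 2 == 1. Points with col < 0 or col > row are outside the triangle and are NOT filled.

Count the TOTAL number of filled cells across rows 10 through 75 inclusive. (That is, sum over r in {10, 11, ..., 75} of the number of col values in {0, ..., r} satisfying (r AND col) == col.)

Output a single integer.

r10=1010 pc2: +4 =4
r11=1011 pc3: +8 =12
r12=1100 pc2: +4 =16
r13=1101 pc3: +8 =24
r14=1110 pc3: +8 =32
r15=1111 pc4: +16 =48
r16=10000 pc1: +2 =50
r17=10001 pc2: +4 =54
r18=10010 pc2: +4 =58
r19=10011 pc3: +8 =66
r20=10100 pc2: +4 =70
r21=10101 pc3: +8 =78
r22=10110 pc3: +8 =86
r23=10111 pc4: +16 =102
r24=11000 pc2: +4 =106
r25=11001 pc3: +8 =114
r26=11010 pc3: +8 =122
r27=11011 pc4: +16 =138
r28=11100 pc3: +8 =146
r29=11101 pc4: +16 =162
r30=11110 pc4: +16 =178
r31=11111 pc5: +32 =210
r32=100000 pc1: +2 =212
r33=100001 pc2: +4 =216
r34=100010 pc2: +4 =220
r35=100011 pc3: +8 =228
r36=100100 pc2: +4 =232
r37=100101 pc3: +8 =240
r38=100110 pc3: +8 =248
r39=100111 pc4: +16 =264
r40=101000 pc2: +4 =268
r41=101001 pc3: +8 =276
r42=101010 pc3: +8 =284
r43=101011 pc4: +16 =300
r44=101100 pc3: +8 =308
r45=101101 pc4: +16 =324
r46=101110 pc4: +16 =340
r47=101111 pc5: +32 =372
r48=110000 pc2: +4 =376
r49=110001 pc3: +8 =384
r50=110010 pc3: +8 =392
r51=110011 pc4: +16 =408
r52=110100 pc3: +8 =416
r53=110101 pc4: +16 =432
r54=110110 pc4: +16 =448
r55=110111 pc5: +32 =480
r56=111000 pc3: +8 =488
r57=111001 pc4: +16 =504
r58=111010 pc4: +16 =520
r59=111011 pc5: +32 =552
r60=111100 pc4: +16 =568
r61=111101 pc5: +32 =600
r62=111110 pc5: +32 =632
r63=111111 pc6: +64 =696
r64=1000000 pc1: +2 =698
r65=1000001 pc2: +4 =702
r66=1000010 pc2: +4 =706
r67=1000011 pc3: +8 =714
r68=1000100 pc2: +4 =718
r69=1000101 pc3: +8 =726
r70=1000110 pc3: +8 =734
r71=1000111 pc4: +16 =750
r72=1001000 pc2: +4 =754
r73=1001001 pc3: +8 =762
r74=1001010 pc3: +8 =770
r75=1001011 pc4: +16 =786

Answer: 786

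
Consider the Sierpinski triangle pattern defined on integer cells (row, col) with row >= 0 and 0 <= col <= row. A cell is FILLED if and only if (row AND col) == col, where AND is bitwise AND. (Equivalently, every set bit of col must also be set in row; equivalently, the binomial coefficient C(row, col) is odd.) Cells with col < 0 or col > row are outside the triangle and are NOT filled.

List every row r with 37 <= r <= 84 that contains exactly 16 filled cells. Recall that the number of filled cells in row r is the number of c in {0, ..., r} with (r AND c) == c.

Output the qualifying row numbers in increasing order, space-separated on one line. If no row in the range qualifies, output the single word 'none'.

Answer: 39 43 45 46 51 53 54 57 58 60 71 75 77 78 83

Derivation:
Row r has 2^popcount(r) filled cells, so we need popcount(r) = log2(16) = 4.
Scan r = 37..84 and keep those with exactly 4 one-bits:
r=37=100101 popcount=3 -> skip
r=38=100110 popcount=3 -> skip
r=39=100111 popcount=4 -> KEEP
r=40=101000 popcount=2 -> skip
r=41=101001 popcount=3 -> skip
r=42=101010 popcount=3 -> skip
r=43=101011 popcount=4 -> KEEP
r=44=101100 popcount=3 -> skip
r=45=101101 popcount=4 -> KEEP
r=46=101110 popcount=4 -> KEEP
r=47=101111 popcount=5 -> skip
r=48=110000 popcount=2 -> skip
r=49=110001 popcount=3 -> skip
r=50=110010 popcount=3 -> skip
r=51=110011 popcount=4 -> KEEP
r=52=110100 popcount=3 -> skip
r=53=110101 popcount=4 -> KEEP
r=54=110110 popcount=4 -> KEEP
r=55=110111 popcount=5 -> skip
r=56=111000 popcount=3 -> skip
r=57=111001 popcount=4 -> KEEP
r=58=111010 popcount=4 -> KEEP
r=59=111011 popcount=5 -> skip
r=60=111100 popcount=4 -> KEEP
r=61=111101 popcount=5 -> skip
r=62=111110 popcount=5 -> skip
r=63=111111 popcount=6 -> skip
r=64=1000000 popcount=1 -> skip
r=65=1000001 popcount=2 -> skip
r=66=1000010 popcount=2 -> skip
r=67=1000011 popcount=3 -> skip
r=68=1000100 popcount=2 -> skip
r=69=1000101 popcount=3 -> skip
r=70=1000110 popcount=3 -> skip
r=71=1000111 popcount=4 -> KEEP
r=72=1001000 popcount=2 -> skip
r=73=1001001 popcount=3 -> skip
r=74=1001010 popcount=3 -> skip
r=75=1001011 popcount=4 -> KEEP
r=76=1001100 popcount=3 -> skip
r=77=1001101 popcount=4 -> KEEP
r=78=1001110 popcount=4 -> KEEP
r=79=1001111 popcount=5 -> skip
r=80=1010000 popcount=2 -> skip
r=81=1010001 popcount=3 -> skip
r=82=1010010 popcount=3 -> skip
r=83=1010011 popcount=4 -> KEEP
r=84=1010100 popcount=3 -> skip
Kept rows: 39 43 45 46 51 53 54 57 58 60 71 75 77 78 83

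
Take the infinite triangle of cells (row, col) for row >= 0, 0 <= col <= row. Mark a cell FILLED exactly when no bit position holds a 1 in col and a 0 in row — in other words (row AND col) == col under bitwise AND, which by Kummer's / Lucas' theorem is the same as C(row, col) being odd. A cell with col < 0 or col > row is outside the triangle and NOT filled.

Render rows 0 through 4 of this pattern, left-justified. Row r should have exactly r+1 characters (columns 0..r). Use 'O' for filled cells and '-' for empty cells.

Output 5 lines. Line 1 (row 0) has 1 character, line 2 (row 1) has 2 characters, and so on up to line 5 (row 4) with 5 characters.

r0=0: O
r1=1: OO
r2=10: O-O
r3=11: OOOO
r4=100: O---O

Answer: O
OO
O-O
OOOO
O---O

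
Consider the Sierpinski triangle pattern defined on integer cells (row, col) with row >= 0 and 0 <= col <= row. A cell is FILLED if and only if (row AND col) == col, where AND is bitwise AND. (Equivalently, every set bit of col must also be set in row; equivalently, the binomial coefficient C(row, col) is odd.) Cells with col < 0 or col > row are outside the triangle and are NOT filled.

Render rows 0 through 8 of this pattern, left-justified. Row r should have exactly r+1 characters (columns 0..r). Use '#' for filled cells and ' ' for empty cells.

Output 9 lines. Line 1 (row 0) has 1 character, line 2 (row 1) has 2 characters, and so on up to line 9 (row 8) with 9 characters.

Answer: #
##
# #
####
#   #
##  ##
# # # #
########
#       #

Derivation:
r0=0: #
r1=1: ##
r2=10: # #
r3=11: ####
r4=100: #   #
r5=101: ##  ##
r6=110: # # # #
r7=111: ########
r8=1000: #       #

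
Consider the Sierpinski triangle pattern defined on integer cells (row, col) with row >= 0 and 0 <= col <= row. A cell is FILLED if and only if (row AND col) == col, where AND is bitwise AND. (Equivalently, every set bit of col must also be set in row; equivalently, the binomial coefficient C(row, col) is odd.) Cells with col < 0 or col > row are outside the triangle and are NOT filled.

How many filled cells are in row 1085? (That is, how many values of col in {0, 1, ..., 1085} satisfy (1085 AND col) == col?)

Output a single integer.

1085 in binary = 10000111101
popcount(1085) = number of 1-bits in 10000111101 = 6
A col c satisfies (1085 AND c) == c iff every set bit of c is also set in 1085; each of the 6 set bits of 1085 can independently be on or off in c.
count = 2^6 = 64

Answer: 64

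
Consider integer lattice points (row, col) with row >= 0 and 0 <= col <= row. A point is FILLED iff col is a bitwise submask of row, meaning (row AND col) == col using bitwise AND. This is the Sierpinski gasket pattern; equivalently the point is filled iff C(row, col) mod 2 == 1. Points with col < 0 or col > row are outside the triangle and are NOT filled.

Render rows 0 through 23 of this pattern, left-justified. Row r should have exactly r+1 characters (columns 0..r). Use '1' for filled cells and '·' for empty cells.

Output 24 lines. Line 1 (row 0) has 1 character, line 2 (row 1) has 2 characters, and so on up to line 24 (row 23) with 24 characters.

Answer: 1
11
1·1
1111
1···1
11··11
1·1·1·1
11111111
1·······1
11······11
1·1·····1·1
1111····1111
1···1···1···1
11··11··11··11
1·1·1·1·1·1·1·1
1111111111111111
1···············1
11··············11
1·1·············1·1
1111············1111
1···1···········1···1
11··11··········11··11
1·1·1·1·········1·1·1·1
11111111········11111111

Derivation:
r0=0: 1
r1=1: 11
r2=10: 1·1
r3=11: 1111
r4=100: 1···1
r5=101: 11··11
r6=110: 1·1·1·1
r7=111: 11111111
r8=1000: 1·······1
r9=1001: 11······11
r10=1010: 1·1·····1·1
r11=1011: 1111····1111
r12=1100: 1···1···1···1
r13=1101: 11··11··11··11
r14=1110: 1·1·1·1·1·1·1·1
r15=1111: 1111111111111111
r16=10000: 1···············1
r17=10001: 11··············11
r18=10010: 1·1·············1·1
r19=10011: 1111············1111
r20=10100: 1···1···········1···1
r21=10101: 11··11··········11··11
r22=10110: 1·1·1·1·········1·1·1·1
r23=10111: 11111111········11111111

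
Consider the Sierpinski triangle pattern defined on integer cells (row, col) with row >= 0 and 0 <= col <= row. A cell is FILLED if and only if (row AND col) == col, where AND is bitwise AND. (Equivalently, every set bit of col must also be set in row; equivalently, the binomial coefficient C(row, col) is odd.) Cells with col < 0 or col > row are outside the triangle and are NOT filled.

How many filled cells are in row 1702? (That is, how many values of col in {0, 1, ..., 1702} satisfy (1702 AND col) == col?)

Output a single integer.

1702 in binary = 11010100110
popcount(1702) = number of 1-bits in 11010100110 = 6
A col c satisfies (1702 AND c) == c iff every set bit of c is also set in 1702; each of the 6 set bits of 1702 can independently be on or off in c.
count = 2^6 = 64

Answer: 64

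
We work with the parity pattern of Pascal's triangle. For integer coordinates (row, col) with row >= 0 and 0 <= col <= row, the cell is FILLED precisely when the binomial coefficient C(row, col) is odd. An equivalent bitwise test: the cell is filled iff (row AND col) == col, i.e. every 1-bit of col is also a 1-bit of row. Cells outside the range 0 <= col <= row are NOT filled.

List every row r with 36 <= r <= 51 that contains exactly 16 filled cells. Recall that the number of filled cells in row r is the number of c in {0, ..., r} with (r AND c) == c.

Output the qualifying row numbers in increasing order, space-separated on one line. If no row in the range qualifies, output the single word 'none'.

Row r has 2^popcount(r) filled cells, so we need popcount(r) = log2(16) = 4.
Scan r = 36..51 and keep those with exactly 4 one-bits:
r=36=100100 popcount=2 -> skip
r=37=100101 popcount=3 -> skip
r=38=100110 popcount=3 -> skip
r=39=100111 popcount=4 -> KEEP
r=40=101000 popcount=2 -> skip
r=41=101001 popcount=3 -> skip
r=42=101010 popcount=3 -> skip
r=43=101011 popcount=4 -> KEEP
r=44=101100 popcount=3 -> skip
r=45=101101 popcount=4 -> KEEP
r=46=101110 popcount=4 -> KEEP
r=47=101111 popcount=5 -> skip
r=48=110000 popcount=2 -> skip
r=49=110001 popcount=3 -> skip
r=50=110010 popcount=3 -> skip
r=51=110011 popcount=4 -> KEEP
Kept rows: 39 43 45 46 51

Answer: 39 43 45 46 51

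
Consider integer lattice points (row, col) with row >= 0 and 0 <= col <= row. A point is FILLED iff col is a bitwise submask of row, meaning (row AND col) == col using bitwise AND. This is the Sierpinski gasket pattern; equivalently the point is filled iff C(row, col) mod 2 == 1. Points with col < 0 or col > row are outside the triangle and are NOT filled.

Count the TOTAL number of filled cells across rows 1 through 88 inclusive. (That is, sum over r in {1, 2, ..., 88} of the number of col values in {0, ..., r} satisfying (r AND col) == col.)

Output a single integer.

Answer: 1006

Derivation:
r1=1 pc1: +2 =2
r2=10 pc1: +2 =4
r3=11 pc2: +4 =8
r4=100 pc1: +2 =10
r5=101 pc2: +4 =14
r6=110 pc2: +4 =18
r7=111 pc3: +8 =26
r8=1000 pc1: +2 =28
r9=1001 pc2: +4 =32
r10=1010 pc2: +4 =36
r11=1011 pc3: +8 =44
r12=1100 pc2: +4 =48
r13=1101 pc3: +8 =56
r14=1110 pc3: +8 =64
r15=1111 pc4: +16 =80
r16=10000 pc1: +2 =82
r17=10001 pc2: +4 =86
r18=10010 pc2: +4 =90
r19=10011 pc3: +8 =98
r20=10100 pc2: +4 =102
r21=10101 pc3: +8 =110
r22=10110 pc3: +8 =118
r23=10111 pc4: +16 =134
r24=11000 pc2: +4 =138
r25=11001 pc3: +8 =146
r26=11010 pc3: +8 =154
r27=11011 pc4: +16 =170
r28=11100 pc3: +8 =178
r29=11101 pc4: +16 =194
r30=11110 pc4: +16 =210
r31=11111 pc5: +32 =242
r32=100000 pc1: +2 =244
r33=100001 pc2: +4 =248
r34=100010 pc2: +4 =252
r35=100011 pc3: +8 =260
r36=100100 pc2: +4 =264
r37=100101 pc3: +8 =272
r38=100110 pc3: +8 =280
r39=100111 pc4: +16 =296
r40=101000 pc2: +4 =300
r41=101001 pc3: +8 =308
r42=101010 pc3: +8 =316
r43=101011 pc4: +16 =332
r44=101100 pc3: +8 =340
r45=101101 pc4: +16 =356
r46=101110 pc4: +16 =372
r47=101111 pc5: +32 =404
r48=110000 pc2: +4 =408
r49=110001 pc3: +8 =416
r50=110010 pc3: +8 =424
r51=110011 pc4: +16 =440
r52=110100 pc3: +8 =448
r53=110101 pc4: +16 =464
r54=110110 pc4: +16 =480
r55=110111 pc5: +32 =512
r56=111000 pc3: +8 =520
r57=111001 pc4: +16 =536
r58=111010 pc4: +16 =552
r59=111011 pc5: +32 =584
r60=111100 pc4: +16 =600
r61=111101 pc5: +32 =632
r62=111110 pc5: +32 =664
r63=111111 pc6: +64 =728
r64=1000000 pc1: +2 =730
r65=1000001 pc2: +4 =734
r66=1000010 pc2: +4 =738
r67=1000011 pc3: +8 =746
r68=1000100 pc2: +4 =750
r69=1000101 pc3: +8 =758
r70=1000110 pc3: +8 =766
r71=1000111 pc4: +16 =782
r72=1001000 pc2: +4 =786
r73=1001001 pc3: +8 =794
r74=1001010 pc3: +8 =802
r75=1001011 pc4: +16 =818
r76=1001100 pc3: +8 =826
r77=1001101 pc4: +16 =842
r78=1001110 pc4: +16 =858
r79=1001111 pc5: +32 =890
r80=1010000 pc2: +4 =894
r81=1010001 pc3: +8 =902
r82=1010010 pc3: +8 =910
r83=1010011 pc4: +16 =926
r84=1010100 pc3: +8 =934
r85=1010101 pc4: +16 =950
r86=1010110 pc4: +16 =966
r87=1010111 pc5: +32 =998
r88=1011000 pc3: +8 =1006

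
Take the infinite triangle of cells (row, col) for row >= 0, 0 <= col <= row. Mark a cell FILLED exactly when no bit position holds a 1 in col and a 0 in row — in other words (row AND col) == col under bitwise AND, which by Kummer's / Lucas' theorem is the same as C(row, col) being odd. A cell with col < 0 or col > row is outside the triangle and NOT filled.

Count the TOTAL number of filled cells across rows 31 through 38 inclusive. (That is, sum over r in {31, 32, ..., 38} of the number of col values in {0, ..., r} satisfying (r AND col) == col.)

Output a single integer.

r31=11111 pc5: +32 =32
r32=100000 pc1: +2 =34
r33=100001 pc2: +4 =38
r34=100010 pc2: +4 =42
r35=100011 pc3: +8 =50
r36=100100 pc2: +4 =54
r37=100101 pc3: +8 =62
r38=100110 pc3: +8 =70

Answer: 70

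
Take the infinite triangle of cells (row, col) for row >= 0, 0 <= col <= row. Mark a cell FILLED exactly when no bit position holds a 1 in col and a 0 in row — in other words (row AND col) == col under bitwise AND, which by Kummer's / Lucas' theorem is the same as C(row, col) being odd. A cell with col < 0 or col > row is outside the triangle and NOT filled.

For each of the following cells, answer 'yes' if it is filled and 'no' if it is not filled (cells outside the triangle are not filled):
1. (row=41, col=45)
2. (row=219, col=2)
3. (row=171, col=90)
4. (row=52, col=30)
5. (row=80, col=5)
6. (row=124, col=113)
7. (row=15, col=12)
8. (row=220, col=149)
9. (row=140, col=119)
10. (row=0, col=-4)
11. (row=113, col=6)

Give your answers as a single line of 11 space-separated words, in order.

(41,45): col outside [0, 41] -> not filled
(219,2): row=0b11011011, col=0b10, row AND col = 0b10 = 2; 2 == 2 -> filled
(171,90): row=0b10101011, col=0b1011010, row AND col = 0b1010 = 10; 10 != 90 -> empty
(52,30): row=0b110100, col=0b11110, row AND col = 0b10100 = 20; 20 != 30 -> empty
(80,5): row=0b1010000, col=0b101, row AND col = 0b0 = 0; 0 != 5 -> empty
(124,113): row=0b1111100, col=0b1110001, row AND col = 0b1110000 = 112; 112 != 113 -> empty
(15,12): row=0b1111, col=0b1100, row AND col = 0b1100 = 12; 12 == 12 -> filled
(220,149): row=0b11011100, col=0b10010101, row AND col = 0b10010100 = 148; 148 != 149 -> empty
(140,119): row=0b10001100, col=0b1110111, row AND col = 0b100 = 4; 4 != 119 -> empty
(0,-4): col outside [0, 0] -> not filled
(113,6): row=0b1110001, col=0b110, row AND col = 0b0 = 0; 0 != 6 -> empty

Answer: no yes no no no no yes no no no no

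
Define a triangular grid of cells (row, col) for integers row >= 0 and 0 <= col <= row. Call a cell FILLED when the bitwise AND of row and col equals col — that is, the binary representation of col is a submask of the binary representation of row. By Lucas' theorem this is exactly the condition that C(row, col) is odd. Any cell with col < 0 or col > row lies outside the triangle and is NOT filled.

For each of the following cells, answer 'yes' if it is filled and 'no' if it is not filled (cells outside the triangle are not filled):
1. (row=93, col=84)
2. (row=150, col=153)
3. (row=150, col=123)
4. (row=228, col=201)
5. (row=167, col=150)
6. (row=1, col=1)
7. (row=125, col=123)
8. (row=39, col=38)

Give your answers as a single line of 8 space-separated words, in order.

Answer: yes no no no no yes no yes

Derivation:
(93,84): row=0b1011101, col=0b1010100, row AND col = 0b1010100 = 84; 84 == 84 -> filled
(150,153): col outside [0, 150] -> not filled
(150,123): row=0b10010110, col=0b1111011, row AND col = 0b10010 = 18; 18 != 123 -> empty
(228,201): row=0b11100100, col=0b11001001, row AND col = 0b11000000 = 192; 192 != 201 -> empty
(167,150): row=0b10100111, col=0b10010110, row AND col = 0b10000110 = 134; 134 != 150 -> empty
(1,1): row=0b1, col=0b1, row AND col = 0b1 = 1; 1 == 1 -> filled
(125,123): row=0b1111101, col=0b1111011, row AND col = 0b1111001 = 121; 121 != 123 -> empty
(39,38): row=0b100111, col=0b100110, row AND col = 0b100110 = 38; 38 == 38 -> filled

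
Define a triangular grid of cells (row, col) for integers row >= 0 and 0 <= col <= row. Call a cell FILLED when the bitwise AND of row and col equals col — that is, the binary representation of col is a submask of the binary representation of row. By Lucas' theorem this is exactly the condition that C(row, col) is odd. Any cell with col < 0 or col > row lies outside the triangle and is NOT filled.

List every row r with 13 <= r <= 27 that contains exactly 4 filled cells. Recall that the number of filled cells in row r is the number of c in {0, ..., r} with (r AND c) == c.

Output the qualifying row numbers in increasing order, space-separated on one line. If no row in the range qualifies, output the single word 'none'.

Answer: 17 18 20 24

Derivation:
Row r has 2^popcount(r) filled cells, so we need popcount(r) = log2(4) = 2.
Scan r = 13..27 and keep those with exactly 2 one-bits:
r=13=1101 popcount=3 -> skip
r=14=1110 popcount=3 -> skip
r=15=1111 popcount=4 -> skip
r=16=10000 popcount=1 -> skip
r=17=10001 popcount=2 -> KEEP
r=18=10010 popcount=2 -> KEEP
r=19=10011 popcount=3 -> skip
r=20=10100 popcount=2 -> KEEP
r=21=10101 popcount=3 -> skip
r=22=10110 popcount=3 -> skip
r=23=10111 popcount=4 -> skip
r=24=11000 popcount=2 -> KEEP
r=25=11001 popcount=3 -> skip
r=26=11010 popcount=3 -> skip
r=27=11011 popcount=4 -> skip
Kept rows: 17 18 20 24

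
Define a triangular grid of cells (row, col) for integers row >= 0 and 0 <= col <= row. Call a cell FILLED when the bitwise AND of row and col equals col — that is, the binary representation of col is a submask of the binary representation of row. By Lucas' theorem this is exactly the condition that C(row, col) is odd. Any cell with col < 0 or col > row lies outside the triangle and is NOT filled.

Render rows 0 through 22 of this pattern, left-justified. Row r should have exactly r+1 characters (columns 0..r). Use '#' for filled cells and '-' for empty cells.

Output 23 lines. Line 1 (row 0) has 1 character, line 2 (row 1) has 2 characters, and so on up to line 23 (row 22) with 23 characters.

Answer: #
##
#-#
####
#---#
##--##
#-#-#-#
########
#-------#
##------##
#-#-----#-#
####----####
#---#---#---#
##--##--##--##
#-#-#-#-#-#-#-#
################
#---------------#
##--------------##
#-#-------------#-#
####------------####
#---#-----------#---#
##--##----------##--##
#-#-#-#---------#-#-#-#

Derivation:
r0=0: #
r1=1: ##
r2=10: #-#
r3=11: ####
r4=100: #---#
r5=101: ##--##
r6=110: #-#-#-#
r7=111: ########
r8=1000: #-------#
r9=1001: ##------##
r10=1010: #-#-----#-#
r11=1011: ####----####
r12=1100: #---#---#---#
r13=1101: ##--##--##--##
r14=1110: #-#-#-#-#-#-#-#
r15=1111: ################
r16=10000: #---------------#
r17=10001: ##--------------##
r18=10010: #-#-------------#-#
r19=10011: ####------------####
r20=10100: #---#-----------#---#
r21=10101: ##--##----------##--##
r22=10110: #-#-#-#---------#-#-#-#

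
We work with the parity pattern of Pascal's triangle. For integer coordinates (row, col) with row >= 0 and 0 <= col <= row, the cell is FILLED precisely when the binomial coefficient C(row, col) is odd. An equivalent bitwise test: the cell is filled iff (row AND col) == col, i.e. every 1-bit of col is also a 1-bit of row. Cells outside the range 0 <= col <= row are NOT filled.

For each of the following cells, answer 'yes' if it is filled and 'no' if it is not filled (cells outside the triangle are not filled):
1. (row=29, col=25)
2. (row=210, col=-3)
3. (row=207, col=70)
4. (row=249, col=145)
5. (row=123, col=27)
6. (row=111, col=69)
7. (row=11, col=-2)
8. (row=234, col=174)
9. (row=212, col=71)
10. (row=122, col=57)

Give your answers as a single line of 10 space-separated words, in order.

(29,25): row=0b11101, col=0b11001, row AND col = 0b11001 = 25; 25 == 25 -> filled
(210,-3): col outside [0, 210] -> not filled
(207,70): row=0b11001111, col=0b1000110, row AND col = 0b1000110 = 70; 70 == 70 -> filled
(249,145): row=0b11111001, col=0b10010001, row AND col = 0b10010001 = 145; 145 == 145 -> filled
(123,27): row=0b1111011, col=0b11011, row AND col = 0b11011 = 27; 27 == 27 -> filled
(111,69): row=0b1101111, col=0b1000101, row AND col = 0b1000101 = 69; 69 == 69 -> filled
(11,-2): col outside [0, 11] -> not filled
(234,174): row=0b11101010, col=0b10101110, row AND col = 0b10101010 = 170; 170 != 174 -> empty
(212,71): row=0b11010100, col=0b1000111, row AND col = 0b1000100 = 68; 68 != 71 -> empty
(122,57): row=0b1111010, col=0b111001, row AND col = 0b111000 = 56; 56 != 57 -> empty

Answer: yes no yes yes yes yes no no no no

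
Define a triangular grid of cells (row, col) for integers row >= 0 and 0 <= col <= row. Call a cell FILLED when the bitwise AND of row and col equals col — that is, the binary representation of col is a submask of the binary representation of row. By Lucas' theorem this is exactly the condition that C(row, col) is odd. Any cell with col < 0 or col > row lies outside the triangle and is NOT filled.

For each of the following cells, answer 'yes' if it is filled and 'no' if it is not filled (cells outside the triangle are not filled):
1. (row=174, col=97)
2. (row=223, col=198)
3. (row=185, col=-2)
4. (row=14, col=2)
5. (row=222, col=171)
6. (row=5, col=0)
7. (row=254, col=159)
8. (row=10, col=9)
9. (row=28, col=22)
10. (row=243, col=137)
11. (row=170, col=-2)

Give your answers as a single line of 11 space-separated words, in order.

(174,97): row=0b10101110, col=0b1100001, row AND col = 0b100000 = 32; 32 != 97 -> empty
(223,198): row=0b11011111, col=0b11000110, row AND col = 0b11000110 = 198; 198 == 198 -> filled
(185,-2): col outside [0, 185] -> not filled
(14,2): row=0b1110, col=0b10, row AND col = 0b10 = 2; 2 == 2 -> filled
(222,171): row=0b11011110, col=0b10101011, row AND col = 0b10001010 = 138; 138 != 171 -> empty
(5,0): row=0b101, col=0b0, row AND col = 0b0 = 0; 0 == 0 -> filled
(254,159): row=0b11111110, col=0b10011111, row AND col = 0b10011110 = 158; 158 != 159 -> empty
(10,9): row=0b1010, col=0b1001, row AND col = 0b1000 = 8; 8 != 9 -> empty
(28,22): row=0b11100, col=0b10110, row AND col = 0b10100 = 20; 20 != 22 -> empty
(243,137): row=0b11110011, col=0b10001001, row AND col = 0b10000001 = 129; 129 != 137 -> empty
(170,-2): col outside [0, 170] -> not filled

Answer: no yes no yes no yes no no no no no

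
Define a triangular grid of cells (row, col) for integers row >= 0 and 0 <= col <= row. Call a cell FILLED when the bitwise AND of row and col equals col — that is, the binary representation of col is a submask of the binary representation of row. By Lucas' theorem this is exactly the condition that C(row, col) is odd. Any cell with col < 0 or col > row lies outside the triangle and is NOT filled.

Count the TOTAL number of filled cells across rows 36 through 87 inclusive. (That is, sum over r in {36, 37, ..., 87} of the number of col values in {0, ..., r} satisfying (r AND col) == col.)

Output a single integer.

r36=100100 pc2: +4 =4
r37=100101 pc3: +8 =12
r38=100110 pc3: +8 =20
r39=100111 pc4: +16 =36
r40=101000 pc2: +4 =40
r41=101001 pc3: +8 =48
r42=101010 pc3: +8 =56
r43=101011 pc4: +16 =72
r44=101100 pc3: +8 =80
r45=101101 pc4: +16 =96
r46=101110 pc4: +16 =112
r47=101111 pc5: +32 =144
r48=110000 pc2: +4 =148
r49=110001 pc3: +8 =156
r50=110010 pc3: +8 =164
r51=110011 pc4: +16 =180
r52=110100 pc3: +8 =188
r53=110101 pc4: +16 =204
r54=110110 pc4: +16 =220
r55=110111 pc5: +32 =252
r56=111000 pc3: +8 =260
r57=111001 pc4: +16 =276
r58=111010 pc4: +16 =292
r59=111011 pc5: +32 =324
r60=111100 pc4: +16 =340
r61=111101 pc5: +32 =372
r62=111110 pc5: +32 =404
r63=111111 pc6: +64 =468
r64=1000000 pc1: +2 =470
r65=1000001 pc2: +4 =474
r66=1000010 pc2: +4 =478
r67=1000011 pc3: +8 =486
r68=1000100 pc2: +4 =490
r69=1000101 pc3: +8 =498
r70=1000110 pc3: +8 =506
r71=1000111 pc4: +16 =522
r72=1001000 pc2: +4 =526
r73=1001001 pc3: +8 =534
r74=1001010 pc3: +8 =542
r75=1001011 pc4: +16 =558
r76=1001100 pc3: +8 =566
r77=1001101 pc4: +16 =582
r78=1001110 pc4: +16 =598
r79=1001111 pc5: +32 =630
r80=1010000 pc2: +4 =634
r81=1010001 pc3: +8 =642
r82=1010010 pc3: +8 =650
r83=1010011 pc4: +16 =666
r84=1010100 pc3: +8 =674
r85=1010101 pc4: +16 =690
r86=1010110 pc4: +16 =706
r87=1010111 pc5: +32 =738

Answer: 738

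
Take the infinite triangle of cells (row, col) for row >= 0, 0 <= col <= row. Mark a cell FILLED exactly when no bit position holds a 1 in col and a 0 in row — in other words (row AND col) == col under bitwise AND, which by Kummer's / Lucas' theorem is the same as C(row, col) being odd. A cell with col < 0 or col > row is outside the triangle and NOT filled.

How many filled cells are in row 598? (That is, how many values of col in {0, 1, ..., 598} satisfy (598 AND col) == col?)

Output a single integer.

Answer: 32

Derivation:
598 in binary = 1001010110
popcount(598) = number of 1-bits in 1001010110 = 5
A col c satisfies (598 AND c) == c iff every set bit of c is also set in 598; each of the 5 set bits of 598 can independently be on or off in c.
count = 2^5 = 32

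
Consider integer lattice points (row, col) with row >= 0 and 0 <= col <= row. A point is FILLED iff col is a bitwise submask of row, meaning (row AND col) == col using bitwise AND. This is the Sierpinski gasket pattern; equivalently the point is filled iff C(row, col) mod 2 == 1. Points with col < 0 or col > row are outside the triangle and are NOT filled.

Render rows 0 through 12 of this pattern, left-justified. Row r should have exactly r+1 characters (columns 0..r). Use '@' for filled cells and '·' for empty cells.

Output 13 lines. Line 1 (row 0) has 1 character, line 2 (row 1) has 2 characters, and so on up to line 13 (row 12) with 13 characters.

Answer: @
@@
@·@
@@@@
@···@
@@··@@
@·@·@·@
@@@@@@@@
@·······@
@@······@@
@·@·····@·@
@@@@····@@@@
@···@···@···@

Derivation:
r0=0: @
r1=1: @@
r2=10: @·@
r3=11: @@@@
r4=100: @···@
r5=101: @@··@@
r6=110: @·@·@·@
r7=111: @@@@@@@@
r8=1000: @·······@
r9=1001: @@······@@
r10=1010: @·@·····@·@
r11=1011: @@@@····@@@@
r12=1100: @···@···@···@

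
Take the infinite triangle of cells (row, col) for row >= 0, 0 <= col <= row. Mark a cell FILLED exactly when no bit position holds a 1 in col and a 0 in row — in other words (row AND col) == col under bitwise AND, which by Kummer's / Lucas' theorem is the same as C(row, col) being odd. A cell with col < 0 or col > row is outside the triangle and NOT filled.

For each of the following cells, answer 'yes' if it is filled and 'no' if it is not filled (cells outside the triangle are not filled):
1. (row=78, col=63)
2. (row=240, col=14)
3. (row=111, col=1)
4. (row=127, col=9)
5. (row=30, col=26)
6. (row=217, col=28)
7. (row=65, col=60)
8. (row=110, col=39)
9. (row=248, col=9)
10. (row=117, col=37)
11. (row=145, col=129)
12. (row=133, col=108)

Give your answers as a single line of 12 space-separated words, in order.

(78,63): row=0b1001110, col=0b111111, row AND col = 0b1110 = 14; 14 != 63 -> empty
(240,14): row=0b11110000, col=0b1110, row AND col = 0b0 = 0; 0 != 14 -> empty
(111,1): row=0b1101111, col=0b1, row AND col = 0b1 = 1; 1 == 1 -> filled
(127,9): row=0b1111111, col=0b1001, row AND col = 0b1001 = 9; 9 == 9 -> filled
(30,26): row=0b11110, col=0b11010, row AND col = 0b11010 = 26; 26 == 26 -> filled
(217,28): row=0b11011001, col=0b11100, row AND col = 0b11000 = 24; 24 != 28 -> empty
(65,60): row=0b1000001, col=0b111100, row AND col = 0b0 = 0; 0 != 60 -> empty
(110,39): row=0b1101110, col=0b100111, row AND col = 0b100110 = 38; 38 != 39 -> empty
(248,9): row=0b11111000, col=0b1001, row AND col = 0b1000 = 8; 8 != 9 -> empty
(117,37): row=0b1110101, col=0b100101, row AND col = 0b100101 = 37; 37 == 37 -> filled
(145,129): row=0b10010001, col=0b10000001, row AND col = 0b10000001 = 129; 129 == 129 -> filled
(133,108): row=0b10000101, col=0b1101100, row AND col = 0b100 = 4; 4 != 108 -> empty

Answer: no no yes yes yes no no no no yes yes no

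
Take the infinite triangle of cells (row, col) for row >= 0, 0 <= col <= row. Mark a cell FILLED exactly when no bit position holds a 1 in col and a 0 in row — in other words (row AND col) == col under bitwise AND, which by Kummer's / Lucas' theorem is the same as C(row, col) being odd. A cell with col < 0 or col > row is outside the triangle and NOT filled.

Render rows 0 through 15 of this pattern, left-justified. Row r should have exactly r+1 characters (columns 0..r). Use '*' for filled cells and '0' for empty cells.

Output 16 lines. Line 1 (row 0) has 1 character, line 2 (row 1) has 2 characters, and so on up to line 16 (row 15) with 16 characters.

Answer: *
**
*0*
****
*000*
**00**
*0*0*0*
********
*0000000*
**000000**
*0*00000*0*
****0000****
*000*000*000*
**00**00**00**
*0*0*0*0*0*0*0*
****************

Derivation:
r0=0: *
r1=1: **
r2=10: *0*
r3=11: ****
r4=100: *000*
r5=101: **00**
r6=110: *0*0*0*
r7=111: ********
r8=1000: *0000000*
r9=1001: **000000**
r10=1010: *0*00000*0*
r11=1011: ****0000****
r12=1100: *000*000*000*
r13=1101: **00**00**00**
r14=1110: *0*0*0*0*0*0*0*
r15=1111: ****************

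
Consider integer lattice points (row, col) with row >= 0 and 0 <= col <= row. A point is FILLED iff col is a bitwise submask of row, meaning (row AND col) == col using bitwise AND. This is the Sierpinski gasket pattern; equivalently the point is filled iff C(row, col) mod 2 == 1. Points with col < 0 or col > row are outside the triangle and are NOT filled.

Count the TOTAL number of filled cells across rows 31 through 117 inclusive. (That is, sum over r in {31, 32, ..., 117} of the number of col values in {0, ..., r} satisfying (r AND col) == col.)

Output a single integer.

Answer: 1448

Derivation:
r31=11111 pc5: +32 =32
r32=100000 pc1: +2 =34
r33=100001 pc2: +4 =38
r34=100010 pc2: +4 =42
r35=100011 pc3: +8 =50
r36=100100 pc2: +4 =54
r37=100101 pc3: +8 =62
r38=100110 pc3: +8 =70
r39=100111 pc4: +16 =86
r40=101000 pc2: +4 =90
r41=101001 pc3: +8 =98
r42=101010 pc3: +8 =106
r43=101011 pc4: +16 =122
r44=101100 pc3: +8 =130
r45=101101 pc4: +16 =146
r46=101110 pc4: +16 =162
r47=101111 pc5: +32 =194
r48=110000 pc2: +4 =198
r49=110001 pc3: +8 =206
r50=110010 pc3: +8 =214
r51=110011 pc4: +16 =230
r52=110100 pc3: +8 =238
r53=110101 pc4: +16 =254
r54=110110 pc4: +16 =270
r55=110111 pc5: +32 =302
r56=111000 pc3: +8 =310
r57=111001 pc4: +16 =326
r58=111010 pc4: +16 =342
r59=111011 pc5: +32 =374
r60=111100 pc4: +16 =390
r61=111101 pc5: +32 =422
r62=111110 pc5: +32 =454
r63=111111 pc6: +64 =518
r64=1000000 pc1: +2 =520
r65=1000001 pc2: +4 =524
r66=1000010 pc2: +4 =528
r67=1000011 pc3: +8 =536
r68=1000100 pc2: +4 =540
r69=1000101 pc3: +8 =548
r70=1000110 pc3: +8 =556
r71=1000111 pc4: +16 =572
r72=1001000 pc2: +4 =576
r73=1001001 pc3: +8 =584
r74=1001010 pc3: +8 =592
r75=1001011 pc4: +16 =608
r76=1001100 pc3: +8 =616
r77=1001101 pc4: +16 =632
r78=1001110 pc4: +16 =648
r79=1001111 pc5: +32 =680
r80=1010000 pc2: +4 =684
r81=1010001 pc3: +8 =692
r82=1010010 pc3: +8 =700
r83=1010011 pc4: +16 =716
r84=1010100 pc3: +8 =724
r85=1010101 pc4: +16 =740
r86=1010110 pc4: +16 =756
r87=1010111 pc5: +32 =788
r88=1011000 pc3: +8 =796
r89=1011001 pc4: +16 =812
r90=1011010 pc4: +16 =828
r91=1011011 pc5: +32 =860
r92=1011100 pc4: +16 =876
r93=1011101 pc5: +32 =908
r94=1011110 pc5: +32 =940
r95=1011111 pc6: +64 =1004
r96=1100000 pc2: +4 =1008
r97=1100001 pc3: +8 =1016
r98=1100010 pc3: +8 =1024
r99=1100011 pc4: +16 =1040
r100=1100100 pc3: +8 =1048
r101=1100101 pc4: +16 =1064
r102=1100110 pc4: +16 =1080
r103=1100111 pc5: +32 =1112
r104=1101000 pc3: +8 =1120
r105=1101001 pc4: +16 =1136
r106=1101010 pc4: +16 =1152
r107=1101011 pc5: +32 =1184
r108=1101100 pc4: +16 =1200
r109=1101101 pc5: +32 =1232
r110=1101110 pc5: +32 =1264
r111=1101111 pc6: +64 =1328
r112=1110000 pc3: +8 =1336
r113=1110001 pc4: +16 =1352
r114=1110010 pc4: +16 =1368
r115=1110011 pc5: +32 =1400
r116=1110100 pc4: +16 =1416
r117=1110101 pc5: +32 =1448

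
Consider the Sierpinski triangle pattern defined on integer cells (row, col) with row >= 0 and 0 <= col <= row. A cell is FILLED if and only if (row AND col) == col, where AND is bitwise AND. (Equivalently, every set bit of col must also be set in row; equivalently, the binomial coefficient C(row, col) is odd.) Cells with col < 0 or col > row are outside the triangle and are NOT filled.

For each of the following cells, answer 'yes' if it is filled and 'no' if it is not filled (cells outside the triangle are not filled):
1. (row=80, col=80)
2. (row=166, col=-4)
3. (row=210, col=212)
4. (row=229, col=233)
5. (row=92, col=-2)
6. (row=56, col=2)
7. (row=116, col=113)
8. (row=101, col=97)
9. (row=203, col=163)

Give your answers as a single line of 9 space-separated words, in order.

Answer: yes no no no no no no yes no

Derivation:
(80,80): row=0b1010000, col=0b1010000, row AND col = 0b1010000 = 80; 80 == 80 -> filled
(166,-4): col outside [0, 166] -> not filled
(210,212): col outside [0, 210] -> not filled
(229,233): col outside [0, 229] -> not filled
(92,-2): col outside [0, 92] -> not filled
(56,2): row=0b111000, col=0b10, row AND col = 0b0 = 0; 0 != 2 -> empty
(116,113): row=0b1110100, col=0b1110001, row AND col = 0b1110000 = 112; 112 != 113 -> empty
(101,97): row=0b1100101, col=0b1100001, row AND col = 0b1100001 = 97; 97 == 97 -> filled
(203,163): row=0b11001011, col=0b10100011, row AND col = 0b10000011 = 131; 131 != 163 -> empty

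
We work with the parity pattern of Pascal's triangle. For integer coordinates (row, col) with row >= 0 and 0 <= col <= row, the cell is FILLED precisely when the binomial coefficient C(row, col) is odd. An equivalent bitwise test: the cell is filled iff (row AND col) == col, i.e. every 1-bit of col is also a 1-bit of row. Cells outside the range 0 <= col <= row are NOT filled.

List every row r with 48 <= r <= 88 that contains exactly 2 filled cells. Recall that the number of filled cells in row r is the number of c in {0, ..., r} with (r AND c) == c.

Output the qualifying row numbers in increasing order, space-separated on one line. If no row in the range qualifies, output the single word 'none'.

Row r has 2^popcount(r) filled cells, so we need popcount(r) = log2(2) = 1.
Scan r = 48..88 and keep those with exactly 1 one-bits:
r=48=110000 popcount=2 -> skip
r=49=110001 popcount=3 -> skip
r=50=110010 popcount=3 -> skip
r=51=110011 popcount=4 -> skip
r=52=110100 popcount=3 -> skip
r=53=110101 popcount=4 -> skip
r=54=110110 popcount=4 -> skip
r=55=110111 popcount=5 -> skip
r=56=111000 popcount=3 -> skip
r=57=111001 popcount=4 -> skip
r=58=111010 popcount=4 -> skip
r=59=111011 popcount=5 -> skip
r=60=111100 popcount=4 -> skip
r=61=111101 popcount=5 -> skip
r=62=111110 popcount=5 -> skip
r=63=111111 popcount=6 -> skip
r=64=1000000 popcount=1 -> KEEP
r=65=1000001 popcount=2 -> skip
r=66=1000010 popcount=2 -> skip
r=67=1000011 popcount=3 -> skip
r=68=1000100 popcount=2 -> skip
r=69=1000101 popcount=3 -> skip
r=70=1000110 popcount=3 -> skip
r=71=1000111 popcount=4 -> skip
r=72=1001000 popcount=2 -> skip
r=73=1001001 popcount=3 -> skip
r=74=1001010 popcount=3 -> skip
r=75=1001011 popcount=4 -> skip
r=76=1001100 popcount=3 -> skip
r=77=1001101 popcount=4 -> skip
r=78=1001110 popcount=4 -> skip
r=79=1001111 popcount=5 -> skip
r=80=1010000 popcount=2 -> skip
r=81=1010001 popcount=3 -> skip
r=82=1010010 popcount=3 -> skip
r=83=1010011 popcount=4 -> skip
r=84=1010100 popcount=3 -> skip
r=85=1010101 popcount=4 -> skip
r=86=1010110 popcount=4 -> skip
r=87=1010111 popcount=5 -> skip
r=88=1011000 popcount=3 -> skip
Kept rows: 64

Answer: 64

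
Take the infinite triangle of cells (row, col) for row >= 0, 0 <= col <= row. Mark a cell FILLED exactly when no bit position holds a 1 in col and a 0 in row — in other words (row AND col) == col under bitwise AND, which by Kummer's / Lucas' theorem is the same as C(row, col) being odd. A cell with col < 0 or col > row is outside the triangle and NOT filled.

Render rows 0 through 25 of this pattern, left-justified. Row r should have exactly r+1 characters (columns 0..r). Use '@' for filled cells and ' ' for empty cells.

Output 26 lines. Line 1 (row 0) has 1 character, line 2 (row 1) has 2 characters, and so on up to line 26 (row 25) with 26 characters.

Answer: @
@@
@ @
@@@@
@   @
@@  @@
@ @ @ @
@@@@@@@@
@       @
@@      @@
@ @     @ @
@@@@    @@@@
@   @   @   @
@@  @@  @@  @@
@ @ @ @ @ @ @ @
@@@@@@@@@@@@@@@@
@               @
@@              @@
@ @             @ @
@@@@            @@@@
@   @           @   @
@@  @@          @@  @@
@ @ @ @         @ @ @ @
@@@@@@@@        @@@@@@@@
@       @       @       @
@@      @@      @@      @@

Derivation:
r0=0: @
r1=1: @@
r2=10: @ @
r3=11: @@@@
r4=100: @   @
r5=101: @@  @@
r6=110: @ @ @ @
r7=111: @@@@@@@@
r8=1000: @       @
r9=1001: @@      @@
r10=1010: @ @     @ @
r11=1011: @@@@    @@@@
r12=1100: @   @   @   @
r13=1101: @@  @@  @@  @@
r14=1110: @ @ @ @ @ @ @ @
r15=1111: @@@@@@@@@@@@@@@@
r16=10000: @               @
r17=10001: @@              @@
r18=10010: @ @             @ @
r19=10011: @@@@            @@@@
r20=10100: @   @           @   @
r21=10101: @@  @@          @@  @@
r22=10110: @ @ @ @         @ @ @ @
r23=10111: @@@@@@@@        @@@@@@@@
r24=11000: @       @       @       @
r25=11001: @@      @@      @@      @@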